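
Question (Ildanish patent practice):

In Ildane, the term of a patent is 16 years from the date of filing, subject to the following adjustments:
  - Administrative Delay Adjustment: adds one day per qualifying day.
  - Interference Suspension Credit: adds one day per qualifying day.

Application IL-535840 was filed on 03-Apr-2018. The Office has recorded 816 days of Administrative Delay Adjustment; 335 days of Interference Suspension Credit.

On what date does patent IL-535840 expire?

Base term: filing date + 16 years → 3 April 2034.
Administrative Delay Adjustment: +816 days → 27 June 2036.
Interference Suspension Credit: +335 days → 28 May 2037.

2037-05-28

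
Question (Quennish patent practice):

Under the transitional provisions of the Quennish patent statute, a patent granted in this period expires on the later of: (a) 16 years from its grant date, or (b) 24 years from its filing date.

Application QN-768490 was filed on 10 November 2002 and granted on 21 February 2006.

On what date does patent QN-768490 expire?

2026-11-10

(a) grant + 16 years → 21 February 2022.
(b) filing + 24 years → 10 November 2026.
Later of the two: 10 November 2026.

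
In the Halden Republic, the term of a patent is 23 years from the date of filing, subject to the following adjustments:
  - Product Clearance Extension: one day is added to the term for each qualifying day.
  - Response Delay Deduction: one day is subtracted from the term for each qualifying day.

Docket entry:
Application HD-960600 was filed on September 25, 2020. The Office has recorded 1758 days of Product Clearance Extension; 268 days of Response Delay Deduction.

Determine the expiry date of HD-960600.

Base term: filing date + 23 years → 25 September 2043.
Product Clearance Extension: +1758 days → 18 July 2048.
Response Delay Deduction: −268 days → 24 October 2047.

2047-10-24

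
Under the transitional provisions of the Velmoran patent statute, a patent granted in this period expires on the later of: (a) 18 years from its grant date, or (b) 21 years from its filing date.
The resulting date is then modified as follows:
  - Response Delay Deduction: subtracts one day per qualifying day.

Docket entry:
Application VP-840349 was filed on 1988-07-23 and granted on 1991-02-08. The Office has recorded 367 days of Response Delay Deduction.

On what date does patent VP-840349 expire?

(a) grant + 18 years → 8 February 2009.
(b) filing + 21 years → 23 July 2009.
Later of the two: 23 July 2009.
Response Delay Deduction: −367 days → 21 July 2008.

2008-07-21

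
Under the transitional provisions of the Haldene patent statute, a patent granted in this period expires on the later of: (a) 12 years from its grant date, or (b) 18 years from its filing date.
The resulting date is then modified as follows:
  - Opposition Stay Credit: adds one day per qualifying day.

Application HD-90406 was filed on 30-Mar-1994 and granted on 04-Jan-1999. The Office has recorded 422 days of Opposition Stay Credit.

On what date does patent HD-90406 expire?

(a) grant + 12 years → 4 January 2011.
(b) filing + 18 years → 30 March 2012.
Later of the two: 30 March 2012.
Opposition Stay Credit: +422 days → 26 May 2013.

2013-05-26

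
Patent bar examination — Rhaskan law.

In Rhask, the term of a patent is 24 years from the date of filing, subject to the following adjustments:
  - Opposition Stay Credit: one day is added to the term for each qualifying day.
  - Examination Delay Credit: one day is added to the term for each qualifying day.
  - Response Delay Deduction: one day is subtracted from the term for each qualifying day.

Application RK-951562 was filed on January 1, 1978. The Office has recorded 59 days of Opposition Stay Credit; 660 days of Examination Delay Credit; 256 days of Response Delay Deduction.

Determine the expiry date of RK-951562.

Base term: filing date + 24 years → 1 January 2002.
Opposition Stay Credit: +59 days → 1 March 2002.
Examination Delay Credit: +660 days → 21 December 2003.
Response Delay Deduction: −256 days → 9 April 2003.

April 9, 2003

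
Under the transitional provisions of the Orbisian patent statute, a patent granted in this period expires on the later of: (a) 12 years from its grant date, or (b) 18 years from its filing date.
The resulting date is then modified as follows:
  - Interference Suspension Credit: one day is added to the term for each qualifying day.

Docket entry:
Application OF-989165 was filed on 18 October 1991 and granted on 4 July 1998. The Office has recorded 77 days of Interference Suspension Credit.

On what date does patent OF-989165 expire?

(a) grant + 12 years → 4 July 2010.
(b) filing + 18 years → 18 October 2009.
Later of the two: 4 July 2010.
Interference Suspension Credit: +77 days → 19 September 2010.

September 19, 2010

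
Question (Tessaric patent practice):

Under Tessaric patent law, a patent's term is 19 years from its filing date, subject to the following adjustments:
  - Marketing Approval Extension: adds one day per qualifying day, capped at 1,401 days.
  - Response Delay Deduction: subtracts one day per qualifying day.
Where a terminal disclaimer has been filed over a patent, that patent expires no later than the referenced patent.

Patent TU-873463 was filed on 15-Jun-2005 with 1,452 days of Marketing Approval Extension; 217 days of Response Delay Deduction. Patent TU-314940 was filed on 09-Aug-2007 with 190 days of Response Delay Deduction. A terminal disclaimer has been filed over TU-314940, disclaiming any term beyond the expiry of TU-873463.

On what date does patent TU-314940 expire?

January 31, 2026

Natural term of TU-314940:
  Base: filing + 19 years → 9 August 2026.
  Response Delay Deduction: −190 days → 31 January 2026.
Expiry of referenced patent TU-873463:
  Base: filing + 19 years → 15 June 2024.
  Marketing Approval Extension: 1452 days claimed exceeds the 1401-day cap, so +1401 days → 16 April 2028.
  Response Delay Deduction: −217 days → 12 September 2027.
Terminal disclaimer: TU-314940 expires on the earlier of 31 January 2026 and 12 September 2027.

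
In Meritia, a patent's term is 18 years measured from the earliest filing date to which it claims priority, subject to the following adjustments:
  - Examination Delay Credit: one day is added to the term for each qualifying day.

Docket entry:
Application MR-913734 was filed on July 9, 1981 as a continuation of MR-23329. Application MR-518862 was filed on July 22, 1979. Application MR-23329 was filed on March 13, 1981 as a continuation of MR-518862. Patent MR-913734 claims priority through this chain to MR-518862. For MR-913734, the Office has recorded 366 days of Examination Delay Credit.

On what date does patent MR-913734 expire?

Earliest priority filing: 22 July 1979.
Base term: 22 July 1979 + 18 years → 22 July 1997.
Examination Delay Credit: +366 days → 23 July 1998.

1998-07-23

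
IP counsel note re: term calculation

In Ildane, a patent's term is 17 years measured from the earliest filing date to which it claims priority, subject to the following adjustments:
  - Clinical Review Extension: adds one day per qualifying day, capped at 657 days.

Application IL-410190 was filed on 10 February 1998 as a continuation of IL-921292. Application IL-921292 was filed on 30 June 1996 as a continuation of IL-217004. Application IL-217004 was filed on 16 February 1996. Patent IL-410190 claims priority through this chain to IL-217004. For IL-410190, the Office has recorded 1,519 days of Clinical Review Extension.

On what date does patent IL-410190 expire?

Earliest priority filing: 16 February 1996.
Base term: 16 February 1996 + 17 years → 16 February 2013.
Clinical Review Extension: 1519 days claimed exceeds the 657-day cap, so +657 days → 5 December 2014.

2014-12-05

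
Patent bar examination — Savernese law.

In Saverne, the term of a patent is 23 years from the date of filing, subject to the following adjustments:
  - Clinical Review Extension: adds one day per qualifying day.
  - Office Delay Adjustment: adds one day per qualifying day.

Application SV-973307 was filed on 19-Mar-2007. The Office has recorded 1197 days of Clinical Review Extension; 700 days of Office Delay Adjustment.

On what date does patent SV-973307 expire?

2035-05-29

Base term: filing date + 23 years → 19 March 2030.
Clinical Review Extension: +1197 days → 28 June 2033.
Office Delay Adjustment: +700 days → 29 May 2035.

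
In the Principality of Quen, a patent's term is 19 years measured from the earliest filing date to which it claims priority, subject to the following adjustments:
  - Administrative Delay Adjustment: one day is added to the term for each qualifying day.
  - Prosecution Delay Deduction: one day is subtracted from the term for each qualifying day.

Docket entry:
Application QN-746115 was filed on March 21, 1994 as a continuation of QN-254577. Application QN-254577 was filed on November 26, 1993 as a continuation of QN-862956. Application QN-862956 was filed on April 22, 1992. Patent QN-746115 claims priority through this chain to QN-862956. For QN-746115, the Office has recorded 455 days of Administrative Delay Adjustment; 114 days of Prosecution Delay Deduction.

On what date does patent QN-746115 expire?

Earliest priority filing: 22 April 1992.
Base term: 22 April 1992 + 19 years → 22 April 2011.
Administrative Delay Adjustment: +455 days → 20 July 2012.
Prosecution Delay Deduction: −114 days → 28 March 2012.

2012-03-28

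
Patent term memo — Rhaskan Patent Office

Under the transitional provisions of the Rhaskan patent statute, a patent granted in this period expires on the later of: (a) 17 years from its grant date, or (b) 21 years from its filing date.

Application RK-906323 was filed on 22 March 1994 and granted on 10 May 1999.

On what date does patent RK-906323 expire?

(a) grant + 17 years → 10 May 2016.
(b) filing + 21 years → 22 March 2015.
Later of the two: 10 May 2016.

2016-05-10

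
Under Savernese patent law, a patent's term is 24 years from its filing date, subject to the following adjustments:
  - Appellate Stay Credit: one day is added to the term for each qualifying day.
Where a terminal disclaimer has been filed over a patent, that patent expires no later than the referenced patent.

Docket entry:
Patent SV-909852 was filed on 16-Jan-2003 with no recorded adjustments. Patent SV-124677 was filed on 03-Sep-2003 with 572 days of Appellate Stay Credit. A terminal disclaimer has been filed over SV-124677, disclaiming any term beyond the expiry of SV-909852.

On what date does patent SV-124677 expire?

January 16, 2027

Natural term of SV-124677:
  Base: filing + 24 years → 3 September 2027.
  Appellate Stay Credit: +572 days → 28 March 2029.
Expiry of referenced patent SV-909852:
  Base: filing + 24 years → 16 January 2027.
Terminal disclaimer: SV-124677 expires on the earlier of 28 March 2029 and 16 January 2027.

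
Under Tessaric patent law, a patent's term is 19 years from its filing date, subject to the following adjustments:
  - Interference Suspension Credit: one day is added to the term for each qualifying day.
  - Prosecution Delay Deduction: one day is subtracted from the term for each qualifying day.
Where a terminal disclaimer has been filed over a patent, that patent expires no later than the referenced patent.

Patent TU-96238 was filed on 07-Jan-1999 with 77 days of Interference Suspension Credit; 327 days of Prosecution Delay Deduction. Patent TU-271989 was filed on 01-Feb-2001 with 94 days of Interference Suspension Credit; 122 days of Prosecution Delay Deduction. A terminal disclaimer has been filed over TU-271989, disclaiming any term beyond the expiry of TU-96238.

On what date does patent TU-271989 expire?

Natural term of TU-271989:
  Base: filing + 19 years → 1 February 2020.
  Interference Suspension Credit: +94 days → 5 May 2020.
  Prosecution Delay Deduction: −122 days → 4 January 2020.
Expiry of referenced patent TU-96238:
  Base: filing + 19 years → 7 January 2018.
  Interference Suspension Credit: +77 days → 25 March 2018.
  Prosecution Delay Deduction: −327 days → 2 May 2017.
Terminal disclaimer: TU-271989 expires on the earlier of 4 January 2020 and 2 May 2017.

May 2, 2017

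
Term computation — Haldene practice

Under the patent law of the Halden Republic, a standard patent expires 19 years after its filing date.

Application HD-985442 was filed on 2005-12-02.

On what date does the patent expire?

Filing date + 19 years → 2 December 2024.

2024-12-02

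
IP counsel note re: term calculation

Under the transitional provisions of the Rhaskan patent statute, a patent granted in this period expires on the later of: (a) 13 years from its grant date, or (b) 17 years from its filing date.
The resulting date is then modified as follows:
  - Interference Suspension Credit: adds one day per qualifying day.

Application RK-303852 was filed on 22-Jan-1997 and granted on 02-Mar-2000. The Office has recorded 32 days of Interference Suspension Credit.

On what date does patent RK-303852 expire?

(a) grant + 13 years → 2 March 2013.
(b) filing + 17 years → 22 January 2014.
Later of the two: 22 January 2014.
Interference Suspension Credit: +32 days → 23 February 2014.

2014-02-23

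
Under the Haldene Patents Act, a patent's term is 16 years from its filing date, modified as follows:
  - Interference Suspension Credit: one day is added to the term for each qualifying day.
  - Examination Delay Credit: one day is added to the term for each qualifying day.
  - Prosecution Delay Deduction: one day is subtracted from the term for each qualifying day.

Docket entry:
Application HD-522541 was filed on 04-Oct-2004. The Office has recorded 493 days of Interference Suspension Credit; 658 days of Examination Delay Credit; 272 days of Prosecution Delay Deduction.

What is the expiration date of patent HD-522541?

Base term: filing date + 16 years → 4 October 2020.
Interference Suspension Credit: +493 days → 9 February 2022.
Examination Delay Credit: +658 days → 29 November 2023.
Prosecution Delay Deduction: −272 days → 2 March 2023.

2023-03-02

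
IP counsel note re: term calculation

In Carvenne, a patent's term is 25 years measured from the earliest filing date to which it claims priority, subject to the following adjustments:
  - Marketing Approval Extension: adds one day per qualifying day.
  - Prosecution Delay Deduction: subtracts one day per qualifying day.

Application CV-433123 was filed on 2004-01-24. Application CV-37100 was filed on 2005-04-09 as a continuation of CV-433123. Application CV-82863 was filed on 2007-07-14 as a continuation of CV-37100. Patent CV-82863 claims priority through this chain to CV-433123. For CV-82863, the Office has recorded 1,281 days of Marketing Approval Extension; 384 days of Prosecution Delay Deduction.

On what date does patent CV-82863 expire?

Earliest priority filing: 24 January 2004.
Base term: 24 January 2004 + 25 years → 24 January 2029.
Marketing Approval Extension: +1281 days → 28 July 2032.
Prosecution Delay Deduction: −384 days → 10 July 2031.

2031-07-10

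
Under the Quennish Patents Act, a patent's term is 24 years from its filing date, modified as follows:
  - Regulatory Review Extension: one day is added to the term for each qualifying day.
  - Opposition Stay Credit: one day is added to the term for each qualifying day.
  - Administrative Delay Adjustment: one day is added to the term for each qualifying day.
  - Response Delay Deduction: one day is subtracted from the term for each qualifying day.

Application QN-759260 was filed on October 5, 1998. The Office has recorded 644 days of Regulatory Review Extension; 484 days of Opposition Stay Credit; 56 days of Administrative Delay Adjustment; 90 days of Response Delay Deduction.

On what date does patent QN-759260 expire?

2025-10-03

Base term: filing date + 24 years → 5 October 2022.
Regulatory Review Extension: +644 days → 10 July 2024.
Opposition Stay Credit: +484 days → 6 November 2025.
Administrative Delay Adjustment: +56 days → 1 January 2026.
Response Delay Deduction: −90 days → 3 October 2025.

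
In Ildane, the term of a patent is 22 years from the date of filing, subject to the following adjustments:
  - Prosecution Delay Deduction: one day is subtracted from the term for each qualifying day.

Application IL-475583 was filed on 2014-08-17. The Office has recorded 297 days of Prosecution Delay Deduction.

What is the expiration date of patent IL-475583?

2035-10-25

Base term: filing date + 22 years → 17 August 2036.
Prosecution Delay Deduction: −297 days → 25 October 2035.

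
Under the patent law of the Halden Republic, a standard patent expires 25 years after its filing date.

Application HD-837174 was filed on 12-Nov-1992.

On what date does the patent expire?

Filing date + 25 years → 12 November 2017.

2017-11-12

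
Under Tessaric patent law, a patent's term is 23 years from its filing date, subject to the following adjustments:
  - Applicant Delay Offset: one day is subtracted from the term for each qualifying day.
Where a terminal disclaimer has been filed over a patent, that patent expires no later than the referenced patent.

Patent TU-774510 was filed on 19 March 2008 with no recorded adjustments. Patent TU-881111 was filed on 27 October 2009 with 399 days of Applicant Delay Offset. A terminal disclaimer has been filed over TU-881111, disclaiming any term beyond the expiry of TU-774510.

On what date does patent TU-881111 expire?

Natural term of TU-881111:
  Base: filing + 23 years → 27 October 2032.
  Applicant Delay Offset: −399 days → 24 September 2031.
Expiry of referenced patent TU-774510:
  Base: filing + 23 years → 19 March 2031.
Terminal disclaimer: TU-881111 expires on the earlier of 24 September 2031 and 19 March 2031.

2031-03-19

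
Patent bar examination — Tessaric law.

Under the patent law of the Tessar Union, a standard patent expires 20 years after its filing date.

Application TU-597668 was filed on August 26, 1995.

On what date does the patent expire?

2015-08-26

Filing date + 20 years → 26 August 2015.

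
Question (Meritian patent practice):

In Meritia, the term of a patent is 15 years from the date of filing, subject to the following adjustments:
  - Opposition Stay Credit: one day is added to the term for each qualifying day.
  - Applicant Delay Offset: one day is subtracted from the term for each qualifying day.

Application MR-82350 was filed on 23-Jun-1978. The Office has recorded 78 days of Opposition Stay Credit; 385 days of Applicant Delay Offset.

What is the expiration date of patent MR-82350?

Base term: filing date + 15 years → 23 June 1993.
Opposition Stay Credit: +78 days → 9 September 1993.
Applicant Delay Offset: −385 days → 20 August 1992.

1992-08-20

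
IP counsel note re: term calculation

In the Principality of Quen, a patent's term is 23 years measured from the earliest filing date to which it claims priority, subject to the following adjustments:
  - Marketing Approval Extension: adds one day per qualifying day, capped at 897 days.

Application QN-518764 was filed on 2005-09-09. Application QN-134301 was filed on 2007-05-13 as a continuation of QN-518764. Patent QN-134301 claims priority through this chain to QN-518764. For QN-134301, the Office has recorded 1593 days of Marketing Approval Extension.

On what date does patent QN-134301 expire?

February 23, 2031

Earliest priority filing: 9 September 2005.
Base term: 9 September 2005 + 23 years → 9 September 2028.
Marketing Approval Extension: 1593 days claimed exceeds the 897-day cap, so +897 days → 23 February 2031.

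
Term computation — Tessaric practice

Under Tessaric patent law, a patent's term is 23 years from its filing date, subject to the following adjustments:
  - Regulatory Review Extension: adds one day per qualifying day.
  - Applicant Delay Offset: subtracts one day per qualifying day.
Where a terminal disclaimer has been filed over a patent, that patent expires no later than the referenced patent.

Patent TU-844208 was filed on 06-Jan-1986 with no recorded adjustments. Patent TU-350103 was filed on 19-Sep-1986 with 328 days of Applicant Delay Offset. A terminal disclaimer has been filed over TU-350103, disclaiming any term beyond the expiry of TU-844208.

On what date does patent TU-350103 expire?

Natural term of TU-350103:
  Base: filing + 23 years → 19 September 2009.
  Applicant Delay Offset: −328 days → 26 October 2008.
Expiry of referenced patent TU-844208:
  Base: filing + 23 years → 6 January 2009.
Terminal disclaimer: TU-350103 expires on the earlier of 26 October 2008 and 6 January 2009.

October 26, 2008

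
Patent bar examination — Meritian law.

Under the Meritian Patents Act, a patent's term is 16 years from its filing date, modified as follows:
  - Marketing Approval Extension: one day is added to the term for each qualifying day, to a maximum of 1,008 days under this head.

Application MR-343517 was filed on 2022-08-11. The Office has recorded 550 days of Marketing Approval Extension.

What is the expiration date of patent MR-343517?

Base term: filing date + 16 years → 11 August 2038.
Marketing Approval Extension: 550 days (within the 1008-day cap) → +550 days → 12 February 2040.

February 12, 2040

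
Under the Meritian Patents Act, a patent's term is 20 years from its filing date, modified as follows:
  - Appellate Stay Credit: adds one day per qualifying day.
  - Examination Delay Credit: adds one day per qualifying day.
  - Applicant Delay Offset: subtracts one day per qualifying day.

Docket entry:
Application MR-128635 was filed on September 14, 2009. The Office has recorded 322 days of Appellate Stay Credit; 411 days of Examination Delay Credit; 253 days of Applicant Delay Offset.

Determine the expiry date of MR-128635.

Base term: filing date + 20 years → 14 September 2029.
Appellate Stay Credit: +322 days → 2 August 2030.
Examination Delay Credit: +411 days → 17 September 2031.
Applicant Delay Offset: −253 days → 7 January 2031.

January 7, 2031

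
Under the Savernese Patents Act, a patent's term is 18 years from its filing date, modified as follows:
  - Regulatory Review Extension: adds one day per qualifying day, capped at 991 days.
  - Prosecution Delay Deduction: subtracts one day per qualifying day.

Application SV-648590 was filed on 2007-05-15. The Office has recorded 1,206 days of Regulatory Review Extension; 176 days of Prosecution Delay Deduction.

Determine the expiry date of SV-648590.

Base term: filing date + 18 years → 15 May 2025.
Regulatory Review Extension: 1206 days claimed exceeds the 991-day cap, so +991 days → 31 January 2028.
Prosecution Delay Deduction: −176 days → 8 August 2027.

August 8, 2027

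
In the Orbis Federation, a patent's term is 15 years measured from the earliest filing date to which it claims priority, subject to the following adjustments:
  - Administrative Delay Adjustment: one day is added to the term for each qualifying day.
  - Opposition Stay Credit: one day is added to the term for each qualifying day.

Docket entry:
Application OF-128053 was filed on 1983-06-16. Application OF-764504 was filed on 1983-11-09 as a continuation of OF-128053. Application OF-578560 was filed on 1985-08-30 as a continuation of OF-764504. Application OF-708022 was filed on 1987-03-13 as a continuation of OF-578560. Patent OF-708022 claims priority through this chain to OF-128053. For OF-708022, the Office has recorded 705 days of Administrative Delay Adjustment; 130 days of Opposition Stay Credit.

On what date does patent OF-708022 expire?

2000-09-28

Earliest priority filing: 16 June 1983.
Base term: 16 June 1983 + 15 years → 16 June 1998.
Administrative Delay Adjustment: +705 days → 21 May 2000.
Opposition Stay Credit: +130 days → 28 September 2000.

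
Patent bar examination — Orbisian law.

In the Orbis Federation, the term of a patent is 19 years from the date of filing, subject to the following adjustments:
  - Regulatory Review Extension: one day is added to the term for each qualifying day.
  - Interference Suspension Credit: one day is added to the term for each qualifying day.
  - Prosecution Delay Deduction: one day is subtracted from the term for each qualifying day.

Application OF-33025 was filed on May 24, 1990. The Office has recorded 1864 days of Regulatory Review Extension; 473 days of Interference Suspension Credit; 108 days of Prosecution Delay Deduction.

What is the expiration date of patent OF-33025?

July 1, 2015

Base term: filing date + 19 years → 24 May 2009.
Regulatory Review Extension: +1864 days → 1 July 2014.
Interference Suspension Credit: +473 days → 17 October 2015.
Prosecution Delay Deduction: −108 days → 1 July 2015.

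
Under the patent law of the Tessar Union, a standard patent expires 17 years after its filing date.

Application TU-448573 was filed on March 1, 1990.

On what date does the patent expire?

Filing date + 17 years → 1 March 2007.

March 1, 2007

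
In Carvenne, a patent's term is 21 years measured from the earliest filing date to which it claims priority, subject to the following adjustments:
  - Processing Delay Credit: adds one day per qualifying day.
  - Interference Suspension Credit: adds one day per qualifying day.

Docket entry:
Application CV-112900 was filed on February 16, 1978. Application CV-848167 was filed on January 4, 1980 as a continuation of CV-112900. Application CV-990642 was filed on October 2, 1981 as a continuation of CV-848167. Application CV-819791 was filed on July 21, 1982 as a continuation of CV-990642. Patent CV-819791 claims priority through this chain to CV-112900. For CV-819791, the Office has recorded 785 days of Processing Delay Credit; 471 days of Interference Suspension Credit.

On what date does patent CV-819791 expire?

Earliest priority filing: 16 February 1978.
Base term: 16 February 1978 + 21 years → 16 February 1999.
Processing Delay Credit: +785 days → 11 April 2001.
Interference Suspension Credit: +471 days → 26 July 2002.

2002-07-26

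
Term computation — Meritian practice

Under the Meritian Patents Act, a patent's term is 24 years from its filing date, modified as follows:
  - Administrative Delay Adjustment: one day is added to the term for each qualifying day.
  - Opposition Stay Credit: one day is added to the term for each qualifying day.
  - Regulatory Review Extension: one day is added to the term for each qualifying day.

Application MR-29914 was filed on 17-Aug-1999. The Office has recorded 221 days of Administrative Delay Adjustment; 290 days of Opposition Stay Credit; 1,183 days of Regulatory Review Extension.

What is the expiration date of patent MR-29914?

2028-04-06

Base term: filing date + 24 years → 17 August 2023.
Administrative Delay Adjustment: +221 days → 25 March 2024.
Opposition Stay Credit: +290 days → 9 January 2025.
Regulatory Review Extension: +1183 days → 6 April 2028.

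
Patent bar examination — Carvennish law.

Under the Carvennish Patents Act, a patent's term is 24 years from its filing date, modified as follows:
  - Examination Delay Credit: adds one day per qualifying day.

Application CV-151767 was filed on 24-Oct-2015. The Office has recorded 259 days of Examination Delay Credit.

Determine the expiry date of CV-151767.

July 9, 2040

Base term: filing date + 24 years → 24 October 2039.
Examination Delay Credit: +259 days → 9 July 2040.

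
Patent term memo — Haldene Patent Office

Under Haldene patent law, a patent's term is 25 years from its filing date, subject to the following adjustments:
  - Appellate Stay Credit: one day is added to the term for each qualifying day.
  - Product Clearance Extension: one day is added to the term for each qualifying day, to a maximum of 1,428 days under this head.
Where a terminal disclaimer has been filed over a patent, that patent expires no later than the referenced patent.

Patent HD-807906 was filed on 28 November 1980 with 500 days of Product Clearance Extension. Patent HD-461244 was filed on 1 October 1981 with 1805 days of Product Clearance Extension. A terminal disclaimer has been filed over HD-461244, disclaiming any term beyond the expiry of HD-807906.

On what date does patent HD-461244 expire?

Natural term of HD-461244:
  Base: filing + 25 years → 1 October 2006.
  Product Clearance Extension: 1805 days claimed exceeds the 1428-day cap, so +1428 days → 29 August 2010.
Expiry of referenced patent HD-807906:
  Base: filing + 25 years → 28 November 2005.
  Product Clearance Extension: 500 days (within the 1428-day cap) → +500 days → 12 April 2007.
Terminal disclaimer: HD-461244 expires on the earlier of 29 August 2010 and 12 April 2007.

April 12, 2007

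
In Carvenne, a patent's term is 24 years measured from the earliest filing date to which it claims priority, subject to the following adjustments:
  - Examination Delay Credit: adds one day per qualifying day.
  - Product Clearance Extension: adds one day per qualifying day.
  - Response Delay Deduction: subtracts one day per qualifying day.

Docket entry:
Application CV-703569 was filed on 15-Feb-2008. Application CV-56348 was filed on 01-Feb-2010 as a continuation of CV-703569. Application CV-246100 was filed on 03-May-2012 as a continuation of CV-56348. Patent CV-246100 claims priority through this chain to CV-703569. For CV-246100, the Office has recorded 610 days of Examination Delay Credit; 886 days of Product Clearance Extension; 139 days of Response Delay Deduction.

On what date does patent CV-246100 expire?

November 3, 2035

Earliest priority filing: 15 February 2008.
Base term: 15 February 2008 + 24 years → 15 February 2032.
Examination Delay Credit: +610 days → 17 October 2033.
Product Clearance Extension: +886 days → 21 March 2036.
Response Delay Deduction: −139 days → 3 November 2035.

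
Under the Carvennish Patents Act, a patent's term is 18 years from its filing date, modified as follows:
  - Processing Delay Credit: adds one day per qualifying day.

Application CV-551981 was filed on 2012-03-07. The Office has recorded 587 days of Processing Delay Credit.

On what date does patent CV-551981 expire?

Base term: filing date + 18 years → 7 March 2030.
Processing Delay Credit: +587 days → 15 October 2031.

October 15, 2031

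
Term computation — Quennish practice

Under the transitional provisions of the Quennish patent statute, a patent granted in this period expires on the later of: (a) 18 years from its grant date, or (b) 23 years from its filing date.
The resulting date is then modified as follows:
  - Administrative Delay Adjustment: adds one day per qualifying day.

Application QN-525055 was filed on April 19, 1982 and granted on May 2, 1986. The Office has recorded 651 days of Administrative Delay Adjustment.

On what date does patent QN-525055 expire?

(a) grant + 18 years → 2 May 2004.
(b) filing + 23 years → 19 April 2005.
Later of the two: 19 April 2005.
Administrative Delay Adjustment: +651 days → 30 January 2007.

2007-01-30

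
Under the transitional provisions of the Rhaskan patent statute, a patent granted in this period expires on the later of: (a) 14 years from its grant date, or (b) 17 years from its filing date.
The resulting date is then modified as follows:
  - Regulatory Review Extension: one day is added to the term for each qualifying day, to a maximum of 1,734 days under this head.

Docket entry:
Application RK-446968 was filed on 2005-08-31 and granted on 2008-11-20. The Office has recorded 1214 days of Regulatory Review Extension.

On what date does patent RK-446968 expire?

(a) grant + 14 years → 20 November 2022.
(b) filing + 17 years → 31 August 2022.
Later of the two: 20 November 2022.
Regulatory Review Extension: 1214 days (within the 1734-day cap) → +1214 days → 18 March 2026.

March 18, 2026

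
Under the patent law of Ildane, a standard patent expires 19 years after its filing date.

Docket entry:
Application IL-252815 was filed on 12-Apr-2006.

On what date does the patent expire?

Filing date + 19 years → 12 April 2025.

April 12, 2025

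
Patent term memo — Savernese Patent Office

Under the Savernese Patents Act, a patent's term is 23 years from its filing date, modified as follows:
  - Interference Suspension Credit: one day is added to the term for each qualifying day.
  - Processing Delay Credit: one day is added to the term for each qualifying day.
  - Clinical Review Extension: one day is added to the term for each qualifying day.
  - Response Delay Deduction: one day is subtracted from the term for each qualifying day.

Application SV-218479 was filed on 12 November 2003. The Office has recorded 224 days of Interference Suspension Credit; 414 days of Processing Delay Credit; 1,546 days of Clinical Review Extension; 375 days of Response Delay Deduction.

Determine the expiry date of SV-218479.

Base term: filing date + 23 years → 12 November 2026.
Interference Suspension Credit: +224 days → 24 June 2027.
Processing Delay Credit: +414 days → 11 August 2028.
Clinical Review Extension: +1546 days → 4 November 2032.
Response Delay Deduction: −375 days → 26 October 2031.

2031-10-26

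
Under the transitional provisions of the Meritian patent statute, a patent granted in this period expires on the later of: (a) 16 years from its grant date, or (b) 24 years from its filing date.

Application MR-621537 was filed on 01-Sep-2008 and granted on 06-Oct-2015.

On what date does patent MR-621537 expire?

(a) grant + 16 years → 6 October 2031.
(b) filing + 24 years → 1 September 2032.
Later of the two: 1 September 2032.

2032-09-01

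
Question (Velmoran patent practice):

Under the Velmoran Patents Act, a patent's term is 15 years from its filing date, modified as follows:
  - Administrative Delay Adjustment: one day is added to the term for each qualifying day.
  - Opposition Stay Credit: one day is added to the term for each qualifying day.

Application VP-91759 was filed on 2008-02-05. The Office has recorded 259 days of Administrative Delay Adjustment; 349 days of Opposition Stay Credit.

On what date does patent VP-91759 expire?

Base term: filing date + 15 years → 5 February 2023.
Administrative Delay Adjustment: +259 days → 22 October 2023.
Opposition Stay Credit: +349 days → 5 October 2024.

October 5, 2024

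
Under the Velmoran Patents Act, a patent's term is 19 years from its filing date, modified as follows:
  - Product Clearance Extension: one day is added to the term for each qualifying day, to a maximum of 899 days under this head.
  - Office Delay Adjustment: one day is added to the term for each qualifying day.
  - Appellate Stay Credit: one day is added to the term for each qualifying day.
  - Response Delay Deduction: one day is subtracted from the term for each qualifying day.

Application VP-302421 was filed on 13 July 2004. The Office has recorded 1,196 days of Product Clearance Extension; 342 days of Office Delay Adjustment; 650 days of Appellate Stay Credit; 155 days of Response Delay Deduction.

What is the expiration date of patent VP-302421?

2028-04-13

Base term: filing date + 19 years → 13 July 2023.
Product Clearance Extension: 1196 days claimed exceeds the 899-day cap, so +899 days → 28 December 2025.
Office Delay Adjustment: +342 days → 5 December 2026.
Appellate Stay Credit: +650 days → 15 September 2028.
Response Delay Deduction: −155 days → 13 April 2028.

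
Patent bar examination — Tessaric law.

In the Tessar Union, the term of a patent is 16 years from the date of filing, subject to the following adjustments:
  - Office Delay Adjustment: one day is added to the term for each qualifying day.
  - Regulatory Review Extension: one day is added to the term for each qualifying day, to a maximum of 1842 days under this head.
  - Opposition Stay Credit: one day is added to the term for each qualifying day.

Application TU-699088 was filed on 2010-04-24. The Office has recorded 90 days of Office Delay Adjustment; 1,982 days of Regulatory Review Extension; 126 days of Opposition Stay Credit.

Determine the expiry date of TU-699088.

Base term: filing date + 16 years → 24 April 2026.
Office Delay Adjustment: +90 days → 23 July 2026.
Regulatory Review Extension: 1982 days claimed exceeds the 1842-day cap, so +1842 days → 8 August 2031.
Opposition Stay Credit: +126 days → 12 December 2031.

December 12, 2031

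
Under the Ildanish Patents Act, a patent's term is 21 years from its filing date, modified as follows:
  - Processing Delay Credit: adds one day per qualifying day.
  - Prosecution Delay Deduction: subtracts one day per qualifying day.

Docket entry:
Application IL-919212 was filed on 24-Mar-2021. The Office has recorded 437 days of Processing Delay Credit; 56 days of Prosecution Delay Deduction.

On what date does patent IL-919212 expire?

2043-04-09

Base term: filing date + 21 years → 24 March 2042.
Processing Delay Credit: +437 days → 4 June 2043.
Prosecution Delay Deduction: −56 days → 9 April 2043.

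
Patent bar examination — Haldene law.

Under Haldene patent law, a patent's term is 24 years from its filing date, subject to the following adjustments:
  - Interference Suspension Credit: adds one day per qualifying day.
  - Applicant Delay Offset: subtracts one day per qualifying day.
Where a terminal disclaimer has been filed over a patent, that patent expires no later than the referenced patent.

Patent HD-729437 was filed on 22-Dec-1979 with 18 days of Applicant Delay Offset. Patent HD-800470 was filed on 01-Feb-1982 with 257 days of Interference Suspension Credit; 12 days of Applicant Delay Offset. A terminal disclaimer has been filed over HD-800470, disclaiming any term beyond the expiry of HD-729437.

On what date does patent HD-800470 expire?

2003-12-04

Natural term of HD-800470:
  Base: filing + 24 years → 1 February 2006.
  Interference Suspension Credit: +257 days → 16 October 2006.
  Applicant Delay Offset: −12 days → 4 October 2006.
Expiry of referenced patent HD-729437:
  Base: filing + 24 years → 22 December 2003.
  Applicant Delay Offset: −18 days → 4 December 2003.
Terminal disclaimer: HD-800470 expires on the earlier of 4 October 2006 and 4 December 2003.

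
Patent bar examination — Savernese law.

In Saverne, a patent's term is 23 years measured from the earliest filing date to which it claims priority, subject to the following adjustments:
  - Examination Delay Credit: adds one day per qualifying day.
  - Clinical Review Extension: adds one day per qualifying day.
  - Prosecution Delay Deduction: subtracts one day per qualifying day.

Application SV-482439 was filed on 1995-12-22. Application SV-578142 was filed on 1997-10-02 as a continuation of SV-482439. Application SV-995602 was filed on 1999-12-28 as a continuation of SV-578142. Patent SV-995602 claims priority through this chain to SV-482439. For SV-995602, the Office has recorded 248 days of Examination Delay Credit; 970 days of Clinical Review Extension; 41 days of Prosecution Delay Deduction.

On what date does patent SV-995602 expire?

2022-03-13

Earliest priority filing: 22 December 1995.
Base term: 22 December 1995 + 23 years → 22 December 2018.
Examination Delay Credit: +248 days → 27 August 2019.
Clinical Review Extension: +970 days → 23 April 2022.
Prosecution Delay Deduction: −41 days → 13 March 2022.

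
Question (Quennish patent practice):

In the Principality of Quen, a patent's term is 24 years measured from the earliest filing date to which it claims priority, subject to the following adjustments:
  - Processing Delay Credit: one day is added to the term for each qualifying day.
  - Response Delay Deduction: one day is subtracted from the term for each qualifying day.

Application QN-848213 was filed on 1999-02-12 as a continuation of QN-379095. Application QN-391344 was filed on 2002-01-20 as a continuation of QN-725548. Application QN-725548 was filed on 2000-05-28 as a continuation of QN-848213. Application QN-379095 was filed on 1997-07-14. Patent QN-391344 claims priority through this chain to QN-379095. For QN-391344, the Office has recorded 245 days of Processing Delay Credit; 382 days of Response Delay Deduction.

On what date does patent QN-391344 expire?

Earliest priority filing: 14 July 1997.
Base term: 14 July 1997 + 24 years → 14 July 2021.
Processing Delay Credit: +245 days → 16 March 2022.
Response Delay Deduction: −382 days → 27 February 2021.

2021-02-27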